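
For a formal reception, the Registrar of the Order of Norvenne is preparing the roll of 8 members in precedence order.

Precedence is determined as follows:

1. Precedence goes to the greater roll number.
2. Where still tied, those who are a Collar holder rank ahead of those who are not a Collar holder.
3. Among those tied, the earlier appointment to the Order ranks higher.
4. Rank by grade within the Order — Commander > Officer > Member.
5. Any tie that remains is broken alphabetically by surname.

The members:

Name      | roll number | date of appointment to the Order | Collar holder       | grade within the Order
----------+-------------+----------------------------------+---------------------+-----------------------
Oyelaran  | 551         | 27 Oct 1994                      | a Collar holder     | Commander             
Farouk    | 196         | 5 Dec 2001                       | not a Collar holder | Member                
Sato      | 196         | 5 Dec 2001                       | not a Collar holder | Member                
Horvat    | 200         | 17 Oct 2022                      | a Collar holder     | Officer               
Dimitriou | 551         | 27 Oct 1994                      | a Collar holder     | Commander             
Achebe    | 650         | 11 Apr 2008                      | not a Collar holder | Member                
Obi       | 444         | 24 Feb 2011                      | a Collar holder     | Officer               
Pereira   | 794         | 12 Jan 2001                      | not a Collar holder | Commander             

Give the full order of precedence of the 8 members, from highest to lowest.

By roll number (higher first): Pereira (794); then Achebe (650); then Dimitriou and Oyelaran (both 551); then Obi (444); then Horvat (200); then Farouk and Sato (both 196).
Dimitriou and Oyelaran are each a Collar holder, so the next rule applies.
Dimitriou and Oyelaran both have date of appointment to the Order 27 Oct 1994, so the next rule applies.
Dimitriou and Oyelaran are each Commander, so the next rule applies.
Among Dimitriou and Oyelaran, alphabetically by surname: Dimitriou before Oyelaran.
Farouk and Sato are each not a Collar holder, so the next rule applies.
Farouk and Sato both have date of appointment to the Order 5 Dec 2001, so the next rule applies.
Farouk and Sato are each Member, so the next rule applies.
Among Farouk and Sato, alphabetically by surname: Farouk before Sato.
Full order: Pereira, Achebe, Dimitriou, Oyelaran, Obi, Horvat, Farouk, Sato.

Pereira, Achebe, Dimitriou, Oyelaran, Obi, Horvat, Farouk, Sato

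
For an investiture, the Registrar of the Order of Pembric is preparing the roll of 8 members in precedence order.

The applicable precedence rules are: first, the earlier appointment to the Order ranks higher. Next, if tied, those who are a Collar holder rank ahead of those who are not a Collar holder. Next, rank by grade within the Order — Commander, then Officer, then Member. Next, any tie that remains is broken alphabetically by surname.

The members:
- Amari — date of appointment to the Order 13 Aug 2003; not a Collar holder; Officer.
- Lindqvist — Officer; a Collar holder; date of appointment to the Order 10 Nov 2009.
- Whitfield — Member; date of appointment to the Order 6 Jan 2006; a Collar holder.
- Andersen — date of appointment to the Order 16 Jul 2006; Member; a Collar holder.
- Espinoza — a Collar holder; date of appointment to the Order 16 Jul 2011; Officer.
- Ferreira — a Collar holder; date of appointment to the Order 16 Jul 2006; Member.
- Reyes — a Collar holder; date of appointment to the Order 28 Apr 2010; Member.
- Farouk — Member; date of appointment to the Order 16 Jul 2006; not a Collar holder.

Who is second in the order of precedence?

By date of appointment to the Order (earlier first): Amari (13 Aug 2003); then Whitfield (6 Jan 2006); then Andersen, Ferreira and Farouk (each 16 Jul 2006); then Lindqvist (10 Nov 2009); then Reyes (28 Apr 2010); then Espinoza (16 Jul 2011).
Among Andersen, Ferreira and Farouk, a Collar holder before not a Collar holder: Andersen and Ferreira (a Collar holder) before Farouk (not a Collar holder).
Andersen and Ferreira are each Member, so the next rule applies.
Among Andersen and Ferreira, alphabetically by surname: Andersen before Ferreira.
Order: Amari, Whitfield, Andersen, Ferreira, Farouk, Lindqvist, Reyes, Espinoza.

Whitfield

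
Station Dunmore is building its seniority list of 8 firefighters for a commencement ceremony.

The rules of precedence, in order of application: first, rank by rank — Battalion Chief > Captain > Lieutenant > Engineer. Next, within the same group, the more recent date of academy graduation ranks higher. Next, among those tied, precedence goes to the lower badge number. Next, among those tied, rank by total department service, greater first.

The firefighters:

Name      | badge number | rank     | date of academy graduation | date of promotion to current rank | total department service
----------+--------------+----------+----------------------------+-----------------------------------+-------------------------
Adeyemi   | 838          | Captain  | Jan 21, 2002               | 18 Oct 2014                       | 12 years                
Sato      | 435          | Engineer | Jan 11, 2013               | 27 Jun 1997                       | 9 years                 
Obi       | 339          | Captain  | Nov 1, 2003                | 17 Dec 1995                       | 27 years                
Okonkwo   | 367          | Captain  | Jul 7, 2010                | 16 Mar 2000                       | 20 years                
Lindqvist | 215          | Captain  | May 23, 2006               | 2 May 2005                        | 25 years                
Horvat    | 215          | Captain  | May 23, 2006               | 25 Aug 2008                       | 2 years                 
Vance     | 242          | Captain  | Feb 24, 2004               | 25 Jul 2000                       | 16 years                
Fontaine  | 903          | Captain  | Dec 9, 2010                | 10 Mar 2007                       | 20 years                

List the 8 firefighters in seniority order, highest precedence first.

Fontaine, Okonkwo, Lindqvist, Horvat, Vance, Obi, Adeyemi, Sato

By rank: Fontaine, Okonkwo, Lindqvist, Horvat, Vance, Obi and Adeyemi (Captain); then Sato (Engineer).
Among Fontaine, Okonkwo, Lindqvist, Horvat, Vance, Obi and Adeyemi, by date of academy graduation (later first): Fontaine (Dec 9, 2010) before Okonkwo (Jul 7, 2010) before Lindqvist and Horvat (May 23, 2006) before Vance (Feb 24, 2004) before Obi (Nov 1, 2003) before Adeyemi (Jan 21, 2002).
Lindqvist and Horvat both have badge number 215, so the next rule applies.
Among Lindqvist and Horvat, by total department service (higher first): Lindqvist (25 years) before Horvat (2 years).
Full order: Fontaine, Okonkwo, Lindqvist, Horvat, Vance, Obi, Adeyemi, Sato.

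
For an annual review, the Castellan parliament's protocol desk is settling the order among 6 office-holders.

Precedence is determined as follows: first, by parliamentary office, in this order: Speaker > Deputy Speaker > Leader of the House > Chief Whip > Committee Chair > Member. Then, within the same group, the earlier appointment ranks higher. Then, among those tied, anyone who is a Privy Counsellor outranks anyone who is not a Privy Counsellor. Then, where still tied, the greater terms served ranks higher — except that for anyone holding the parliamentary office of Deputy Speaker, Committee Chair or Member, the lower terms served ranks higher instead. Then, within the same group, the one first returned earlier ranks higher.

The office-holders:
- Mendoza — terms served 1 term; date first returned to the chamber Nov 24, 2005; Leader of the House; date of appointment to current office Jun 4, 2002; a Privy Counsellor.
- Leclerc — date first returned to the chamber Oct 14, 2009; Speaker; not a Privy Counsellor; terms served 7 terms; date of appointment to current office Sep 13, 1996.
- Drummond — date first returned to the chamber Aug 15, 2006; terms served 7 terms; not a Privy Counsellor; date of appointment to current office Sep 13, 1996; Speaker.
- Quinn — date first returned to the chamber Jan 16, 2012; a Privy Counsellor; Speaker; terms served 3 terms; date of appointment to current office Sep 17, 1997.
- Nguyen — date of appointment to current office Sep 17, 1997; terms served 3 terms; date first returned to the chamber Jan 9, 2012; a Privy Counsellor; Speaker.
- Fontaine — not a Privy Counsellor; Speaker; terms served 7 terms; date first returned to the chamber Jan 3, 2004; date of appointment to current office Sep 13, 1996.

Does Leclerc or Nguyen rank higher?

By parliamentary office: Fontaine, Drummond, Leclerc, Nguyen and Quinn (Speaker); then Mendoza (Leader of the House).
Among Fontaine, Drummond, Leclerc, Nguyen and Quinn, by date of appointment to current office (earlier first): Fontaine, Drummond and Leclerc (Sep 13, 1996) before Nguyen and Quinn (Sep 17, 1997).
Fontaine, Drummond and Leclerc are each not a Privy Counsellor, so the next rule applies.
Fontaine, Drummond and Leclerc all have terms served 7 terms, so the next rule applies.
Among Fontaine, Drummond and Leclerc, by date first returned to the chamber (earlier first): Fontaine (Jan 3, 2004) before Drummond (Aug 15, 2006) before Leclerc (Oct 14, 2009).
Nguyen and Quinn are each a Privy Counsellor, so the next rule applies.
Nguyen and Quinn both have terms served 3 terms, so the next rule applies.
Among Nguyen and Quinn, by date first returned to the chamber (earlier first): Nguyen (Jan 9, 2012) before Quinn (Jan 16, 2012).
So Leclerc takes precedence.

Leclerc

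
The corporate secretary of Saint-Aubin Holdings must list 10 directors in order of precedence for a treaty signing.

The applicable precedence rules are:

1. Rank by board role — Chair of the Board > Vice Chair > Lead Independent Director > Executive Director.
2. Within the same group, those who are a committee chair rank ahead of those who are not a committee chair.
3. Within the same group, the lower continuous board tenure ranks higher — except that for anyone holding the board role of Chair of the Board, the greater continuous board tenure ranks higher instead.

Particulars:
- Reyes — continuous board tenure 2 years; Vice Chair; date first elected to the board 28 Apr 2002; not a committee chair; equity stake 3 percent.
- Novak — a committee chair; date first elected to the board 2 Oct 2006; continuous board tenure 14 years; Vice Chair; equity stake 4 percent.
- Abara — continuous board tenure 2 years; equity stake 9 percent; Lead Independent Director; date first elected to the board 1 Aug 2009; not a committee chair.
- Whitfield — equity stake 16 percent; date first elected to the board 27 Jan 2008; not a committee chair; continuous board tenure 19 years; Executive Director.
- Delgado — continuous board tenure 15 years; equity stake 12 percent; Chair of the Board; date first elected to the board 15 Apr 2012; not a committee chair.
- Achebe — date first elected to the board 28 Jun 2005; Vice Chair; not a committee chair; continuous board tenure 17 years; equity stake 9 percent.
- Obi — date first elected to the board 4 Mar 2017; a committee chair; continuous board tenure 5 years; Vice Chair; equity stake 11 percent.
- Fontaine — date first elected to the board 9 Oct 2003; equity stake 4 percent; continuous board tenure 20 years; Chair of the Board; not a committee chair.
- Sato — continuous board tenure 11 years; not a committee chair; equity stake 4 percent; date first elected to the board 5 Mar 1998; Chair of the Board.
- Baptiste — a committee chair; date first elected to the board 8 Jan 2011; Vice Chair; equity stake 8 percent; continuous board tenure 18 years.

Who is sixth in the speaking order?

Baptiste

By board role: Fontaine, Delgado and Sato (Chair of the Board); then Obi, Novak, Baptiste, Reyes and Achebe (Vice Chair); then Abara (Lead Independent Director); then Whitfield (Executive Director).
Fontaine, Delgado and Sato are each not a committee chair, so the next rule applies.
Among Fontaine, Delgado and Sato, by continuous board tenure (higher first) (reversed rule for this group): Fontaine (20 years) before Delgado (15 years) before Sato (11 years).
Among Obi, Novak, Baptiste, Reyes and Achebe, a committee chair before not a committee chair: Obi, Novak and Baptiste (a committee chair) before Reyes and Achebe (not a committee chair).
Among Obi, Novak and Baptiste, by continuous board tenure (lower first): Obi (5 years) before Novak (14 years) before Baptiste (18 years).
Among Reyes and Achebe, by continuous board tenure (lower first): Reyes (2 years) before Achebe (17 years).
Order: Fontaine, Delgado, Sato, Obi, Novak, Baptiste, Reyes, Achebe, Abara, Whitfield.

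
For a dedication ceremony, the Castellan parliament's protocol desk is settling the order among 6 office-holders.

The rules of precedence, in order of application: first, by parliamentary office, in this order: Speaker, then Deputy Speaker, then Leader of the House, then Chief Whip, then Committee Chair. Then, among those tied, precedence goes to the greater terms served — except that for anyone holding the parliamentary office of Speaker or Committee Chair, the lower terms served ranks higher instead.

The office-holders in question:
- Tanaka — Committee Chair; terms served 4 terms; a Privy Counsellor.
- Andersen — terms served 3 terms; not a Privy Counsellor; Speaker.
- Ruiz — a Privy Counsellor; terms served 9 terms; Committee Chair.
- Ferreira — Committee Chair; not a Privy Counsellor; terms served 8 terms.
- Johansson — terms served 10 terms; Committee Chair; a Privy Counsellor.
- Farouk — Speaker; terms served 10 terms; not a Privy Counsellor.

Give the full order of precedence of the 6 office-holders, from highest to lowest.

Andersen, Farouk, Tanaka, Ferreira, Ruiz, Johansson

By parliamentary office: Andersen and Farouk (Speaker); then Tanaka, Ferreira, Ruiz and Johansson (Committee Chair).
Among Andersen and Farouk, by terms served (lower first) (reversed rule for this group): Andersen (3 terms) before Farouk (10 terms).
Among Tanaka, Ferreira, Ruiz and Johansson, by terms served (lower first) (reversed rule for this group): Tanaka (4 terms) before Ferreira (8 terms) before Ruiz (9 terms) before Johansson (10 terms).
Full order: Andersen, Farouk, Tanaka, Ferreira, Ruiz, Johansson.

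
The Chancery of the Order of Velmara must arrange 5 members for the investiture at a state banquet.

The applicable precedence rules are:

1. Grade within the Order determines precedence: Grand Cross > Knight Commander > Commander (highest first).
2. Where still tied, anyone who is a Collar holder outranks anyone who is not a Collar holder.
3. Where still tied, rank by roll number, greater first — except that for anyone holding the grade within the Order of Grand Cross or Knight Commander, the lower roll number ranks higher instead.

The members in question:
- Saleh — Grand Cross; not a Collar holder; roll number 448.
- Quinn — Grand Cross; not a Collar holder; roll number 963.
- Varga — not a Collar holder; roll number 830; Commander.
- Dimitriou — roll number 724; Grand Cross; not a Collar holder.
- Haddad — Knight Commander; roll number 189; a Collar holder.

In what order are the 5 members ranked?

By grade within the Order: Saleh, Dimitriou and Quinn (Grand Cross); then Haddad (Knight Commander); then Varga (Commander).
Saleh, Dimitriou and Quinn are each not a Collar holder, so the next rule applies.
Among Saleh, Dimitriou and Quinn, by roll number (lower first) (reversed rule for this group): Saleh (448) before Dimitriou (724) before Quinn (963).
Full order: Saleh, Dimitriou, Quinn, Haddad, Varga.

Saleh, Dimitriou, Quinn, Haddad, Varga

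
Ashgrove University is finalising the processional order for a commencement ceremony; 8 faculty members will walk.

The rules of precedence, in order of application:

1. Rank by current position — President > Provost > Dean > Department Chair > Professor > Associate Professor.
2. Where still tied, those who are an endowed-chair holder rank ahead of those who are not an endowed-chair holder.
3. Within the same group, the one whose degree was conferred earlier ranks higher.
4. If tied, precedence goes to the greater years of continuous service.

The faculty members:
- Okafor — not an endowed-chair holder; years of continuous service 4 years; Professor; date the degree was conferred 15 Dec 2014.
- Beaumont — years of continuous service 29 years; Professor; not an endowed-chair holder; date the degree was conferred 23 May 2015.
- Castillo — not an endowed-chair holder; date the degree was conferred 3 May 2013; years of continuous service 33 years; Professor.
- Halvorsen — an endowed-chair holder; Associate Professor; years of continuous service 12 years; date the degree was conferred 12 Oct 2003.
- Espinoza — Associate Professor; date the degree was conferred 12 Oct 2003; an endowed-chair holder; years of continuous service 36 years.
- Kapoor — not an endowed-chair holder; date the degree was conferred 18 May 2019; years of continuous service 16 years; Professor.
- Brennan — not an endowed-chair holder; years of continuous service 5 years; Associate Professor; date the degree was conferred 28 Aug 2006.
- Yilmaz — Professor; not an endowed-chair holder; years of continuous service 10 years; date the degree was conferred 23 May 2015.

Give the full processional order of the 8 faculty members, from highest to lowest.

By current position: Castillo, Okafor, Beaumont, Yilmaz and Kapoor (Professor); then Espinoza, Halvorsen and Brennan (Associate Professor).
Castillo, Okafor, Beaumont, Yilmaz and Kapoor are each not an endowed-chair holder, so the next rule applies.
Among Castillo, Okafor, Beaumont, Yilmaz and Kapoor, by date the degree was conferred (earlier first): Castillo (3 May 2013) before Okafor (15 Dec 2014) before Beaumont and Yilmaz (23 May 2015) before Kapoor (18 May 2019).
Among Beaumont and Yilmaz, by years of continuous service (higher first): Beaumont (29 years) before Yilmaz (10 years).
Among Espinoza, Halvorsen and Brennan, an endowed-chair holder before not an endowed-chair holder: Espinoza and Halvorsen (an endowed-chair holder) before Brennan (not an endowed-chair holder).
Espinoza and Halvorsen both have date the degree was conferred 12 Oct 2003, so the next rule applies.
Among Espinoza and Halvorsen, by years of continuous service (higher first): Espinoza (36 years) before Halvorsen (12 years).
Full order: Castillo, Okafor, Beaumont, Yilmaz, Kapoor, Espinoza, Halvorsen, Brennan.

Castillo, Okafor, Beaumont, Yilmaz, Kapoor, Espinoza, Halvorsen, Brennan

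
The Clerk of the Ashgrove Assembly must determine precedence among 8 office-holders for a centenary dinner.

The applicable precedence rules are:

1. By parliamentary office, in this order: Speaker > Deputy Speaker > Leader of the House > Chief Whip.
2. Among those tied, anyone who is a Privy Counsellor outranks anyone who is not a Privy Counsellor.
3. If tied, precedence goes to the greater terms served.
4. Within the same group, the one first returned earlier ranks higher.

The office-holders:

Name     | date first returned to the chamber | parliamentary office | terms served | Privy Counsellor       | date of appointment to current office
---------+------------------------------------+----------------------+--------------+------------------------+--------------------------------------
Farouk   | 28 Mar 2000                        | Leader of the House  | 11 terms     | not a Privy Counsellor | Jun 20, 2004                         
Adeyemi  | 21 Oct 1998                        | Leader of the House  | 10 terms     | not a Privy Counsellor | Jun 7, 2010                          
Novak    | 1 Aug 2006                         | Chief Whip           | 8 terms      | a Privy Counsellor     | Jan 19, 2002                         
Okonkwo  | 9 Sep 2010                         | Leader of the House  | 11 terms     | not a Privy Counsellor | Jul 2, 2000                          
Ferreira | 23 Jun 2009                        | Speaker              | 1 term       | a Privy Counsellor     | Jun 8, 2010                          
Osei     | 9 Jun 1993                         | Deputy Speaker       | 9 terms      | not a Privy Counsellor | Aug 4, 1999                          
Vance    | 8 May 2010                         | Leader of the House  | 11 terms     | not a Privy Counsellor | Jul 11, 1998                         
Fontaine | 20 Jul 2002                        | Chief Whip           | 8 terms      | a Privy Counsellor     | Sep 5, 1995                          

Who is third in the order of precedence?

By parliamentary office: Ferreira (Speaker); then Osei (Deputy Speaker); then Farouk, Vance, Okonkwo and Adeyemi (Leader of the House); then Fontaine and Novak (Chief Whip).
Farouk, Vance, Okonkwo and Adeyemi are each not a Privy Counsellor, so the next rule applies.
Among Farouk, Vance, Okonkwo and Adeyemi, by terms served (higher first): Farouk, Vance and Okonkwo (11 terms) before Adeyemi (10 terms).
Among Farouk, Vance and Okonkwo, by date first returned to the chamber (earlier first): Farouk (28 Mar 2000) before Vance (8 May 2010) before Okonkwo (9 Sep 2010).
Fontaine and Novak are each a Privy Counsellor, so the next rule applies.
Fontaine and Novak both have terms served 8 terms, so the next rule applies.
Among Fontaine and Novak, by date first returned to the chamber (earlier first): Fontaine (20 Jul 2002) before Novak (1 Aug 2006).
Order: Ferreira, Osei, Farouk, Vance, Okonkwo, Adeyemi, Fontaine, Novak.

Farouk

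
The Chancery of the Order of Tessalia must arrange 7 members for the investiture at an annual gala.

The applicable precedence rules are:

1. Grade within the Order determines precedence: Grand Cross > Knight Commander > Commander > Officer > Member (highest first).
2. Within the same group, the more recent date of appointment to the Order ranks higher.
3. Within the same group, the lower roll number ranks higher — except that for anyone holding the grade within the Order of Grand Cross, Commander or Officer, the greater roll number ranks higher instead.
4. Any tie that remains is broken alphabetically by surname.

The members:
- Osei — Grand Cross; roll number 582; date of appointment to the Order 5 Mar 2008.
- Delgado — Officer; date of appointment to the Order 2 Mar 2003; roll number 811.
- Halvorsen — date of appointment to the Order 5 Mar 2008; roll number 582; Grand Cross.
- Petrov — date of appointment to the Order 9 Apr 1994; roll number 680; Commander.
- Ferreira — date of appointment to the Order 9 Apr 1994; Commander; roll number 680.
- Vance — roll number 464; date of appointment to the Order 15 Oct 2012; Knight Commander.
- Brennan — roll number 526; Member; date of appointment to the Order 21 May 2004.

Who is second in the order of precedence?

By grade within the Order: Halvorsen and Osei (Grand Cross); then Vance (Knight Commander); then Ferreira and Petrov (Commander); then Delgado (Officer); then Brennan (Member).
Halvorsen and Osei both have date of appointment to the Order 5 Mar 2008, so the next rule applies.
Halvorsen and Osei both have roll number 582, so the next rule applies.
Among Halvorsen and Osei, alphabetically by surname: Halvorsen before Osei.
Ferreira and Petrov both have date of appointment to the Order 9 Apr 1994, so the next rule applies.
Ferreira and Petrov both have roll number 680, so the next rule applies.
Among Ferreira and Petrov, alphabetically by surname: Ferreira before Petrov.
Order: Halvorsen, Osei, Vance, Ferreira, Petrov, Delgado, Brennan.

Osei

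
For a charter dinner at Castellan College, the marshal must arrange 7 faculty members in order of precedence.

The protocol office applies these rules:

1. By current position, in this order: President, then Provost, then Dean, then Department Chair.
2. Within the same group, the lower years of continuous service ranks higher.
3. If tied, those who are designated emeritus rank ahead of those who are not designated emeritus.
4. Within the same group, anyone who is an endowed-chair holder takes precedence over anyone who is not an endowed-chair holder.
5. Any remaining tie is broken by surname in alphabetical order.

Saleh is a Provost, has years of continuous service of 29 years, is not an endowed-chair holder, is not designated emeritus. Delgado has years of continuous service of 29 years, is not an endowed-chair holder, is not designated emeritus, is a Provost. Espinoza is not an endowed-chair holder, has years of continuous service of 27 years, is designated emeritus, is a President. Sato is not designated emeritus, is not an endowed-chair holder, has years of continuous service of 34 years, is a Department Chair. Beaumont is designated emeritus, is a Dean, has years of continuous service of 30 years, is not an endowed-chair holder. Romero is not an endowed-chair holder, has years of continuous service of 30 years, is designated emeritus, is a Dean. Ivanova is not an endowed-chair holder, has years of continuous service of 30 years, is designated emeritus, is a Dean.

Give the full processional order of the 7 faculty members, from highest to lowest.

Espinoza, Delgado, Saleh, Beaumont, Ivanova, Romero, Sato

By current position: Espinoza (President); then Delgado and Saleh (Provost); then Beaumont, Ivanova and Romero (Dean); then Sato (Department Chair).
Delgado and Saleh both have years of continuous service 29 years, so the next rule applies.
Delgado and Saleh are each not designated emeritus, so the next rule applies.
Delgado and Saleh are each not an endowed-chair holder, so the next rule applies.
Among Delgado and Saleh, alphabetically by surname: Delgado before Saleh.
Beaumont, Ivanova and Romero all have years of continuous service 30 years, so the next rule applies.
Beaumont, Ivanova and Romero are each designated emeritus, so the next rule applies.
Beaumont, Ivanova and Romero are each not an endowed-chair holder, so the next rule applies.
Among Beaumont, Ivanova and Romero, alphabetically by surname: Beaumont before Ivanova before Romero.
Full order: Espinoza, Delgado, Saleh, Beaumont, Ivanova, Romero, Sato.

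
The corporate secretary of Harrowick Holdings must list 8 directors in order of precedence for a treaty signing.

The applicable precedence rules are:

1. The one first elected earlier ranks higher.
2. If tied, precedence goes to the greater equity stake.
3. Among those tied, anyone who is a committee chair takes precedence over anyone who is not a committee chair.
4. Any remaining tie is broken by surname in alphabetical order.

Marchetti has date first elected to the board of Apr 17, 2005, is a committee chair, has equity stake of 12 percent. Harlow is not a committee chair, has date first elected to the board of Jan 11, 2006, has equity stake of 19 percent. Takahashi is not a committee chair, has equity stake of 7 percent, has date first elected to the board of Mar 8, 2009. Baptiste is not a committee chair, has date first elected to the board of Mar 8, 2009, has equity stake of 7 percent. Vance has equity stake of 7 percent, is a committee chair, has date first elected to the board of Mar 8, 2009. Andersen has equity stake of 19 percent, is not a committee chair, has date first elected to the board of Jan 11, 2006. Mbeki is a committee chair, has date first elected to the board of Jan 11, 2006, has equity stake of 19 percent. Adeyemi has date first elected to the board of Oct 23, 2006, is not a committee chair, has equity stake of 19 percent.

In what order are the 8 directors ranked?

Marchetti, Mbeki, Andersen, Harlow, Adeyemi, Vance, Baptiste, Takahashi

By date first elected to the board (earlier first): Marchetti (Apr 17, 2005); then Mbeki, Andersen and Harlow (each Jan 11, 2006); then Adeyemi (Oct 23, 2006); then Vance, Baptiste and Takahashi (each Mar 8, 2009).
Mbeki, Andersen and Harlow all have equity stake 19 percent, so the next rule applies.
Among Mbeki, Andersen and Harlow, a committee chair before not a committee chair: Mbeki (a committee chair) before Andersen and Harlow (not a committee chair).
Among Andersen and Harlow, alphabetically by surname: Andersen before Harlow.
Vance, Baptiste and Takahashi all have equity stake 7 percent, so the next rule applies.
Among Vance, Baptiste and Takahashi, a committee chair before not a committee chair: Vance (a committee chair) before Baptiste and Takahashi (not a committee chair).
Among Baptiste and Takahashi, alphabetically by surname: Baptiste before Takahashi.
Full order: Marchetti, Mbeki, Andersen, Harlow, Adeyemi, Vance, Baptiste, Takahashi.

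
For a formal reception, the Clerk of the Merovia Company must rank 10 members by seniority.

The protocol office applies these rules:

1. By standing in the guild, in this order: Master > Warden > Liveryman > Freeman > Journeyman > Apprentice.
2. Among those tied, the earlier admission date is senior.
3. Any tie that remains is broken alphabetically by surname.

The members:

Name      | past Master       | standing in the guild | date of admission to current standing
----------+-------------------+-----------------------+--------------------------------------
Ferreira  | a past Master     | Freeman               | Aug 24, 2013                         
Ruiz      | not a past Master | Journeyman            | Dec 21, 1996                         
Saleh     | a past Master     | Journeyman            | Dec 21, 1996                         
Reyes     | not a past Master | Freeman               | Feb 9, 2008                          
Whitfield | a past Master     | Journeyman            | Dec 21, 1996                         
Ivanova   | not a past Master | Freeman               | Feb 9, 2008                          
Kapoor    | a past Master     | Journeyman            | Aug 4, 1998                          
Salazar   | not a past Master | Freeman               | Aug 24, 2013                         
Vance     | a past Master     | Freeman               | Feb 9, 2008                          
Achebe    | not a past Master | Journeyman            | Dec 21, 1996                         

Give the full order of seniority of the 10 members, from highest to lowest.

By standing in the guild: Ivanova, Reyes, Vance, Ferreira and Salazar (Freeman); then Achebe, Ruiz, Saleh, Whitfield and Kapoor (Journeyman).
Among Ivanova, Reyes, Vance, Ferreira and Salazar, by date of admission to current standing (earlier first): Ivanova, Reyes and Vance (Feb 9, 2008) before Ferreira and Salazar (Aug 24, 2013).
Among Ivanova, Reyes and Vance, alphabetically by surname: Ivanova before Reyes before Vance.
Among Ferreira and Salazar, alphabetically by surname: Ferreira before Salazar.
Among Achebe, Ruiz, Saleh, Whitfield and Kapoor, by date of admission to current standing (earlier first): Achebe, Ruiz, Saleh and Whitfield (Dec 21, 1996) before Kapoor (Aug 4, 1998).
Among Achebe, Ruiz, Saleh and Whitfield, alphabetically by surname: Achebe before Ruiz before Saleh before Whitfield.
Full order: Ivanova, Reyes, Vance, Ferreira, Salazar, Achebe, Ruiz, Saleh, Whitfield, Kapoor.

Ivanova, Reyes, Vance, Ferreira, Salazar, Achebe, Ruiz, Saleh, Whitfield, Kapoor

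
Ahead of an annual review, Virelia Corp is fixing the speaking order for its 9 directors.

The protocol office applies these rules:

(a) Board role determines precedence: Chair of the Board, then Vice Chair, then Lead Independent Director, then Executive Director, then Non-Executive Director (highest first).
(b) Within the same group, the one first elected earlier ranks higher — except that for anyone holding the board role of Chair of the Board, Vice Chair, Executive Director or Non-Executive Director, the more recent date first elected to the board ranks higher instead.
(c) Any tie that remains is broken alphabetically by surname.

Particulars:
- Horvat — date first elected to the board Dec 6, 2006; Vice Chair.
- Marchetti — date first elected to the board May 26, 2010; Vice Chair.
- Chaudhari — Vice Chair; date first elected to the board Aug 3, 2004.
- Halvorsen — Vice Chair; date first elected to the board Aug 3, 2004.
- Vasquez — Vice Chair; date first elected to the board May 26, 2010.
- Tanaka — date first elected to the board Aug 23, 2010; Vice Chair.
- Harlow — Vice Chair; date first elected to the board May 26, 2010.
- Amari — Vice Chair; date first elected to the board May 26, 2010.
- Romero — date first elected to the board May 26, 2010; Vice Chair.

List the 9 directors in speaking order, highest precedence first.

Tanaka, Amari, Harlow, Marchetti, Romero, Vasquez, Horvat, Chaudhari, Halvorsen

By board role: Tanaka, Amari, Harlow, Marchetti, Romero, Vasquez, Horvat, Chaudhari and Halvorsen (Vice Chair).
Among Tanaka, Amari, Harlow, Marchetti, Romero, Vasquez, Horvat, Chaudhari and Halvorsen, by date first elected to the board (later first) (reversed rule for this group): Tanaka (Aug 23, 2010) before Amari, Harlow, Marchetti, Romero and Vasquez (May 26, 2010) before Horvat (Dec 6, 2006) before Chaudhari and Halvorsen (Aug 3, 2004).
Among Amari, Harlow, Marchetti, Romero and Vasquez, alphabetically by surname: Amari before Harlow before Marchetti before Romero before Vasquez.
Among Chaudhari and Halvorsen, alphabetically by surname: Chaudhari before Halvorsen.
Full order: Tanaka, Amari, Harlow, Marchetti, Romero, Vasquez, Horvat, Chaudhari, Halvorsen.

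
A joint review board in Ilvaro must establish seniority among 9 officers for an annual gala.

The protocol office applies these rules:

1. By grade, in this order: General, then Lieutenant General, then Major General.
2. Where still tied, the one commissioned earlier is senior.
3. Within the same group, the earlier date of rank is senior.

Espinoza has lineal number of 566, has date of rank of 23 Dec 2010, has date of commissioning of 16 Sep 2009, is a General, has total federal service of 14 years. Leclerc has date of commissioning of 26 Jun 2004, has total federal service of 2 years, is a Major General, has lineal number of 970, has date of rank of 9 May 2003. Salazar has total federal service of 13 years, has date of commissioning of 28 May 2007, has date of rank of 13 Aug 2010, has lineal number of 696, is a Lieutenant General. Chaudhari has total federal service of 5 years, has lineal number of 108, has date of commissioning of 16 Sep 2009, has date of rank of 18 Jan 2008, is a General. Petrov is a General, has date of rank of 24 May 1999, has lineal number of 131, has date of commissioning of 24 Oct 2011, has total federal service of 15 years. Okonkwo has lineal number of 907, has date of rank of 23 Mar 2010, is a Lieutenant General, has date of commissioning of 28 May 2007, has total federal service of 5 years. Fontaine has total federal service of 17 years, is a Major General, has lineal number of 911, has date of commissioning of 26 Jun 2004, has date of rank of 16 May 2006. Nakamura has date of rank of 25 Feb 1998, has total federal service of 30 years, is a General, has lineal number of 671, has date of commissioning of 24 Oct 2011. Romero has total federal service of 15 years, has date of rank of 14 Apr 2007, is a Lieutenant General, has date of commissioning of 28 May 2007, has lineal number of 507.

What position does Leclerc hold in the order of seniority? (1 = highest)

8

By grade: Chaudhari, Espinoza, Nakamura and Petrov (General); then Romero, Okonkwo and Salazar (Lieutenant General); then Leclerc and Fontaine (Major General).
Among Chaudhari, Espinoza, Nakamura and Petrov, by date of commissioning (earlier first): Chaudhari and Espinoza (16 Sep 2009) before Nakamura and Petrov (24 Oct 2011).
Among Chaudhari and Espinoza, by date of rank (earlier first): Chaudhari (18 Jan 2008) before Espinoza (23 Dec 2010).
Among Nakamura and Petrov, by date of rank (earlier first): Nakamura (25 Feb 1998) before Petrov (24 May 1999).
Romero, Okonkwo and Salazar all have date of commissioning 28 May 2007, so the next rule applies.
Among Romero, Okonkwo and Salazar, by date of rank (earlier first): Romero (14 Apr 2007) before Okonkwo (23 Mar 2010) before Salazar (13 Aug 2010).
Leclerc and Fontaine both have date of commissioning 26 Jun 2004, so the next rule applies.
Among Leclerc and Fontaine, by date of rank (earlier first): Leclerc (9 May 2003) before Fontaine (16 May 2006).
Order: Chaudhari, Espinoza, Nakamura, Petrov, Romero, Okonkwo, Salazar, Leclerc, Fontaine. So position 8.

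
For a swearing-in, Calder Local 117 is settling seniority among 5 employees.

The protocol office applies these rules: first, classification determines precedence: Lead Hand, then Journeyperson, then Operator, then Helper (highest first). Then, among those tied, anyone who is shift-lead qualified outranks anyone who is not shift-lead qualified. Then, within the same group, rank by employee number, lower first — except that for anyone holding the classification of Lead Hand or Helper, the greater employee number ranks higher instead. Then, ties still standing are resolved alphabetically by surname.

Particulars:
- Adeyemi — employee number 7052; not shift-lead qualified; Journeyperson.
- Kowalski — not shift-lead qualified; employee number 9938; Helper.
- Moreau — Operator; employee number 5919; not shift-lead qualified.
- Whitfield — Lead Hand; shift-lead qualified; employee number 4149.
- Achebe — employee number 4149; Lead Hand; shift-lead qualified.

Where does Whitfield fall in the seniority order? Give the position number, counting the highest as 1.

By classification: Achebe and Whitfield (Lead Hand); then Adeyemi (Journeyperson); then Moreau (Operator); then Kowalski (Helper).
Achebe and Whitfield are each shift-lead qualified, so the next rule applies.
Achebe and Whitfield both have employee number 4149, so the next rule applies.
Among Achebe and Whitfield, alphabetically by surname: Achebe before Whitfield.
Order: Achebe, Whitfield, Adeyemi, Moreau, Kowalski. So position 2.

2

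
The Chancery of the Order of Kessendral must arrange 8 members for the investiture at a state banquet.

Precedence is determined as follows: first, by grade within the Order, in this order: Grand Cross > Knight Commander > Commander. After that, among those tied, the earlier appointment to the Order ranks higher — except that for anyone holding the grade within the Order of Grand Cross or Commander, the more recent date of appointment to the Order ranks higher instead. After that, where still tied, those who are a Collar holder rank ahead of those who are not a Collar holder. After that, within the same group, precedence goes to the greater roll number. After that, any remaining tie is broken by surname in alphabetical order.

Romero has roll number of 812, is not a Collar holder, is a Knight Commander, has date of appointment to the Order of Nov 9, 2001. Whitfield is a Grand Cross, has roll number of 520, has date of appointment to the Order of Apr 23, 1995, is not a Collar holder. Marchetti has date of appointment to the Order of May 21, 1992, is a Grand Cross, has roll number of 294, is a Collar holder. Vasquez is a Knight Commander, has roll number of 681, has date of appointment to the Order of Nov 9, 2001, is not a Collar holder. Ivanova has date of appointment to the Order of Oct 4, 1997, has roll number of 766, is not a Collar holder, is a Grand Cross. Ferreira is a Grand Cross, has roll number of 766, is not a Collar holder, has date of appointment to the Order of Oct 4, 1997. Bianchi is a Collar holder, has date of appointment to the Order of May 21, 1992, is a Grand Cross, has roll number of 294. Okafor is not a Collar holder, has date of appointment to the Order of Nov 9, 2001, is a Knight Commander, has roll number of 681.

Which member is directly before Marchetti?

By grade within the Order: Ferreira, Ivanova, Whitfield, Bianchi and Marchetti (Grand Cross); then Romero, Okafor and Vasquez (Knight Commander).
Among Ferreira, Ivanova, Whitfield, Bianchi and Marchetti, by date of appointment to the Order (later first) (reversed rule for this group): Ferreira and Ivanova (Oct 4, 1997) before Whitfield (Apr 23, 1995) before Bianchi and Marchetti (May 21, 1992).
Ferreira and Ivanova are each not a Collar holder, so the next rule applies.
Ferreira and Ivanova both have roll number 766, so the next rule applies.
Among Ferreira and Ivanova, alphabetically by surname: Ferreira before Ivanova.
Bianchi and Marchetti are each a Collar holder, so the next rule applies.
Bianchi and Marchetti both have roll number 294, so the next rule applies.
Among Bianchi and Marchetti, alphabetically by surname: Bianchi before Marchetti.
Romero, Okafor and Vasquez all have date of appointment to the Order Nov 9, 2001, so the next rule applies.
Romero, Okafor and Vasquez are each not a Collar holder, so the next rule applies.
Among Romero, Okafor and Vasquez, by roll number (higher first): Romero (812) before Okafor and Vasquez (681).
Among Okafor and Vasquez, alphabetically by surname: Okafor before Vasquez.
Order: Ferreira, Ivanova, Whitfield, Bianchi, Marchetti, Romero, Okafor, Vasquez.

Bianchi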